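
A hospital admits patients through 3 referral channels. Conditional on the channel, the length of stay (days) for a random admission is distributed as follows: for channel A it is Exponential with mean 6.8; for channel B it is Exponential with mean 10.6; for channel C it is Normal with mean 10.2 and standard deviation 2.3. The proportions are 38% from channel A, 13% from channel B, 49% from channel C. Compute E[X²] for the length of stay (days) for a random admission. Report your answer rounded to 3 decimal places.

For each component E[X²] = Var + (mean)², giving A: 92.48; B: 224.72; C: 109.33.
Overall E[X²] = 0.38·92.48 + 0.13·224.72 + 0.49·109.33 = 117.928.

117.928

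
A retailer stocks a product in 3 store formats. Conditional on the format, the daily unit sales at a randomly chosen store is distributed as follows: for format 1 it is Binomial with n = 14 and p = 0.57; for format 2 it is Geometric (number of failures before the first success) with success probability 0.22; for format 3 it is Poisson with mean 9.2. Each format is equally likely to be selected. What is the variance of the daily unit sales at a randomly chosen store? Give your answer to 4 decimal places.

Per component, 1: μ=7.98, E[X²]=67.1118; 2: μ=3.54545, E[X²]=28.686; 3: μ=9.2, E[X²]=93.84.
E[X] = 0.333333·7.98 + 0.333333·3.54545 + 0.333333·9.2 = 6.90848.
E[X²] = 0.333333·67.1118 + 0.333333·28.686 + 0.333333·93.84 = 63.2126.
Var(X) = E[X²] − (E[X])² = 63.2126 − 47.7272 = 15.4854.

15.4854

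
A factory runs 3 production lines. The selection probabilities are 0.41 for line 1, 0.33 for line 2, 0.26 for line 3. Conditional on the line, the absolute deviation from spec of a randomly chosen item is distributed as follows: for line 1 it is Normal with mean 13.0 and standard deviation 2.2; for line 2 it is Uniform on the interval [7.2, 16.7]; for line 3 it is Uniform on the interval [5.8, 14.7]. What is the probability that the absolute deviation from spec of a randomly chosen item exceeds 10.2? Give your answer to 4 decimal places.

0.7256

Conditional on each line, P(X > 10.2): 1: 0.898443; 2: 0.684211; 3: 0.505618.
By total probability, P(X > 10.2) = 0.41·0.898443 + 0.33·0.684211 + 0.26·0.505618 = 0.725612.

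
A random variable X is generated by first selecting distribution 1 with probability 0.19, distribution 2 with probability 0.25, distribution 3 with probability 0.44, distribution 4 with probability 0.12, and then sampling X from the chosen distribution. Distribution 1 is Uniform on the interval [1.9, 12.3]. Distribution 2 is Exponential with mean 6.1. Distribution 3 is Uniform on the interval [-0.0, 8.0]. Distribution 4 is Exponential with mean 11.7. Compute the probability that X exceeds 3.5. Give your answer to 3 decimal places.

0.638

Conditional on each component, P(X > 3.5): 1: 0.846154; 2: 0.563397; 3: 0.5625; 4: 0.741452.
By total probability, P(X > 3.5) = 0.19·0.846154 + 0.25·0.563397 + 0.44·0.5625 + 0.12·0.741452 = 0.638093.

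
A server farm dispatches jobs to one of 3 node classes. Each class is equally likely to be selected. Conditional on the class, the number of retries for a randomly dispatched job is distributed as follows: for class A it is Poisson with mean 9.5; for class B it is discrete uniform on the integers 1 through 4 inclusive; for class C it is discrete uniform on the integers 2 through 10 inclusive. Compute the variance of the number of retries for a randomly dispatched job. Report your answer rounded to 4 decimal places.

Per component, A: μ=9.5, E[X²]=99.75; B: μ=2.5, E[X²]=7.5; C: μ=6, E[X²]=42.6667.
E[X] = 0.333333·9.5 + 0.333333·2.5 + 0.333333·6 = 6.
E[X²] = 0.333333·99.75 + 0.333333·7.5 + 0.333333·42.6667 = 49.9722.
Var(X) = E[X²] − (E[X])² = 49.9722 − 36 = 13.9722.

13.9722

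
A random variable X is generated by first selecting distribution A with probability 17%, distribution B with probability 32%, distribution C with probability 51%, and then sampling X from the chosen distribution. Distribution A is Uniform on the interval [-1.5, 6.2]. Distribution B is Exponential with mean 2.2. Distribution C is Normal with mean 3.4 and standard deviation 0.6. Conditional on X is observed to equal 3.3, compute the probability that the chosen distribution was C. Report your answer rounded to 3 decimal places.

Likelihoods f(3.3 | ·): A: 0.12987; B: 0.101423; C: 0.655733.
Posterior ∝ prior × likelihood. Numerator for C: 0.51·0.655733 = 0.334424.
Normalizing constant: 0.17·0.12987 + 0.32·0.101423 + 0.51·0.655733 = 0.388957.
P(C | observation) = 0.334424 / 0.388957 = 0.859796.

0.860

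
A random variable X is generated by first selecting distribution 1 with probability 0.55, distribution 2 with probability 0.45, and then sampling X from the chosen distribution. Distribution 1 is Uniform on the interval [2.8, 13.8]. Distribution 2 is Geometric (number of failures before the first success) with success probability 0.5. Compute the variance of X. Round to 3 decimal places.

Per component, 1: μ=8.3, E[X²]=78.9733; 2: μ=1, E[X²]=3.
E[X] = 0.55·8.3 + 0.45·1 = 5.015.
E[X²] = 0.55·78.9733 + 0.45·3 = 44.7853.
Var(X) = E[X²] − (E[X])² = 44.7853 − 25.1502 = 19.6351.

19.635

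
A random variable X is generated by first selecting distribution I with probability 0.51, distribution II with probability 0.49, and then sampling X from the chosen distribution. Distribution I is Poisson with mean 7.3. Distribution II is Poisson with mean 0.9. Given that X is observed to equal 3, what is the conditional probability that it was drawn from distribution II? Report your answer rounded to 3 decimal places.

0.520

Likelihoods P(X=3 | ·): I: 0.0437993; II: 0.0493982.
Posterior ∝ prior × likelihood. Numerator for II: 0.49·0.0493982 = 0.0242051.
Normalizing constant: 0.51·0.0437993 + 0.49·0.0493982 = 0.0465428.
P(II | observation) = 0.0242051 / 0.0465428 = 0.520062.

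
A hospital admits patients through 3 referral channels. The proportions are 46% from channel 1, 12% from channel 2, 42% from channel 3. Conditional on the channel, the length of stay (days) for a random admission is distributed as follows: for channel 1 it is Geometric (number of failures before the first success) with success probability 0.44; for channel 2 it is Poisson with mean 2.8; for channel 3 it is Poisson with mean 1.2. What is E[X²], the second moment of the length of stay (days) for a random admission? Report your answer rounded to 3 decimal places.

For each component E[X²] = Var + (mean)², giving 1: 4.5124; 2: 10.64; 3: 2.64.
Overall E[X²] = 0.46·4.5124 + 0.12·10.64 + 0.42·2.64 = 4.4613.

4.461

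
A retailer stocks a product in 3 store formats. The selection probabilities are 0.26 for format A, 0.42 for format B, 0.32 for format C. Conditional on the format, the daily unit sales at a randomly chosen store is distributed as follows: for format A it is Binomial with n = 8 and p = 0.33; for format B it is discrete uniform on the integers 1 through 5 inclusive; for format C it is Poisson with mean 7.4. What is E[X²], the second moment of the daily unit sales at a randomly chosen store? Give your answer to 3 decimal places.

For each component E[X²] = Var + (mean)², giving A: 8.7384; B: 11; C: 62.16.
Overall E[X²] = 0.26·8.7384 + 0.42·11 + 0.32·62.16 = 26.7832.

26.783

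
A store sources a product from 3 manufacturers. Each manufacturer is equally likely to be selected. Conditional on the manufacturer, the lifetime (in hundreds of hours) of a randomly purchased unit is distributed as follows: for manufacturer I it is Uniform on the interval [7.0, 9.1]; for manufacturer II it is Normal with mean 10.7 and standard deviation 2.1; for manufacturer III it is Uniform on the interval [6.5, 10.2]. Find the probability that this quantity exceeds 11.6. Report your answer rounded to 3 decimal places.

0.111

Conditional on each manufacturer, P(X > 11.6): I: 0; II: 0.334118; III: 0.
By total probability, P(X > 11.6) = 0.333333·0 + 0.333333·0.334118 + 0.333333·0 = 0.111373.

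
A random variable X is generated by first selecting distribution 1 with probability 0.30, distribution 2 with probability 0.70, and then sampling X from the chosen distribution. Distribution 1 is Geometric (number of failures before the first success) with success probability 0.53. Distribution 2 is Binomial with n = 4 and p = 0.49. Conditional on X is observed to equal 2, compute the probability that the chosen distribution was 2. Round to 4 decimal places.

Likelihoods P(X=2 | ·): 1: 0.117077; 2: 0.3747.
Posterior ∝ prior × likelihood. Numerator for 2: 0.7·0.3747 = 0.26229.
Normalizing constant: 0.3·0.117077 + 0.7·0.3747 = 0.297413.
P(2 | observation) = 0.26229 / 0.297413 = 0.881905.

0.8819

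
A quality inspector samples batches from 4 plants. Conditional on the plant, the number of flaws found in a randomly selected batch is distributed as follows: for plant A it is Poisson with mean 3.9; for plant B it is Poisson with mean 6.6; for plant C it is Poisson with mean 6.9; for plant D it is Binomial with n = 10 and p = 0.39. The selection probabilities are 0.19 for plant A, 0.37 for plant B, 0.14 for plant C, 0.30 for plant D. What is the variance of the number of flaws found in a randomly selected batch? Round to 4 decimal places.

Per component, A: μ=3.9, E[X²]=19.11; B: μ=6.6, E[X²]=50.16; C: μ=6.9, E[X²]=54.51; D: μ=3.9, E[X²]=17.589.
E[X] = 0.19·3.9 + 0.37·6.6 + 0.14·6.9 + 0.3·3.9 = 5.319.
E[X²] = 0.19·19.11 + 0.37·50.16 + 0.14·54.51 + 0.3·17.589 = 35.0982.
Var(X) = E[X²] − (E[X])² = 35.0982 − 28.2918 = 6.80644.

6.8064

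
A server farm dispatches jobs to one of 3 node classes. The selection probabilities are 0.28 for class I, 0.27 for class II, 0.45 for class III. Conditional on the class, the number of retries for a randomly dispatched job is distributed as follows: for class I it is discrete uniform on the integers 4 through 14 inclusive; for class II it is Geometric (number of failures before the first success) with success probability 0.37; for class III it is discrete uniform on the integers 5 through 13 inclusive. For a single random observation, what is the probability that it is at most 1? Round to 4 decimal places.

Conditional on each class, P(X ≤ 1): I: 0; II: 0.6031; III: 0.
By total probability, P(X ≤ 1) = 0.28·0 + 0.27·0.6031 + 0.45·0 = 0.162837.

0.1628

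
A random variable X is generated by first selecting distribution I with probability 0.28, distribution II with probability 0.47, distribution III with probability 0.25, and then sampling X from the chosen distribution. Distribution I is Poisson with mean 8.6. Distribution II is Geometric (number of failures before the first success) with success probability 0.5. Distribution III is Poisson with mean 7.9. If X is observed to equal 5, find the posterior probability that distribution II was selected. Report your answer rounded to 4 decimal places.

0.1431

Likelihoods P(X=5 | ·): I: 0.0721736; II: 0.015625; III: 0.0950666.
Posterior ∝ prior × likelihood. Numerator for II: 0.47·0.015625 = 0.00734375.
Normalizing constant: 0.28·0.0721736 + 0.47·0.015625 + 0.25·0.0950666 = 0.051319.
P(II | observation) = 0.00734375 / 0.051319 = 0.1431.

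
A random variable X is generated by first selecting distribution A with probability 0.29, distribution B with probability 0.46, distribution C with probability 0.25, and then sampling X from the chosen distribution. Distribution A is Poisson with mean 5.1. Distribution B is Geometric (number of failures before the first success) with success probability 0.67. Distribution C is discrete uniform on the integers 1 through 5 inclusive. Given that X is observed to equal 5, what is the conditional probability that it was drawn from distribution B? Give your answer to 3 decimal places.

Likelihoods P(X=5 | ·): A: 0.175294; B: 0.00262207; C: 0.2.
Posterior ∝ prior × likelihood. Numerator for B: 0.46·0.00262207 = 0.00120615.
Normalizing constant: 0.29·0.175294 + 0.46·0.00262207 + 0.25·0.2 = 0.102041.
P(B | observation) = 0.00120615 / 0.102041 = 0.0118202.

0.012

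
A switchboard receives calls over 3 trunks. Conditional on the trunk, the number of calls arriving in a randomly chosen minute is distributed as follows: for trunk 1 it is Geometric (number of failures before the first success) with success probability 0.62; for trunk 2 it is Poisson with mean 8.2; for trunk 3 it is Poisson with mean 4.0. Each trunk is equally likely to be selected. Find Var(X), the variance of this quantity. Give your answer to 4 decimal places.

Per component, 1: μ=0.612903, E[X²]=1.3642; 2: μ=8.2, E[X²]=75.44; 3: μ=4, E[X²]=20.
E[X] = 0.333333·0.612903 + 0.333333·8.2 + 0.333333·4 = 4.27097.
E[X²] = 0.333333·1.3642 + 0.333333·75.44 + 0.333333·20 = 32.2681.
Var(X) = E[X²] − (E[X])² = 32.2681 − 18.2412 = 14.0269.

14.0269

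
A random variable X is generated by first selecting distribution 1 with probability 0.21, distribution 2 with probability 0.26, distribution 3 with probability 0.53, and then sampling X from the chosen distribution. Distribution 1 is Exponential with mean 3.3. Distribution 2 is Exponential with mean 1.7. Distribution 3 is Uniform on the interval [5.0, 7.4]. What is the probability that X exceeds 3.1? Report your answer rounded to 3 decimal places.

Conditional on each component, P(X > 3.1): 1: 0.390865; 2: 0.161455; 3: 1.
By total probability, P(X > 3.1) = 0.21·0.390865 + 0.26·0.161455 + 0.53·1 = 0.65406.

0.654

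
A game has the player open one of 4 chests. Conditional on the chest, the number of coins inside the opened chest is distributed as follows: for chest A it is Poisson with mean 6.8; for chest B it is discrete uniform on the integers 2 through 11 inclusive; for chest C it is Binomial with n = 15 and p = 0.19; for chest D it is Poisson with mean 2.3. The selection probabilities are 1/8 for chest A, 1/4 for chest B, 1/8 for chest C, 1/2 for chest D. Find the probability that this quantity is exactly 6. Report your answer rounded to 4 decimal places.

Conditional on each chest, P(X = 6): A: 0.152939; B: 0.1; C: 0.035342; D: 0.0206138.
By total probability, P(X = 6) = 0.125·0.152939 + 0.25·0.1 + 0.125·0.035342 + 0.5·0.0206138 = 0.058842.

0.0588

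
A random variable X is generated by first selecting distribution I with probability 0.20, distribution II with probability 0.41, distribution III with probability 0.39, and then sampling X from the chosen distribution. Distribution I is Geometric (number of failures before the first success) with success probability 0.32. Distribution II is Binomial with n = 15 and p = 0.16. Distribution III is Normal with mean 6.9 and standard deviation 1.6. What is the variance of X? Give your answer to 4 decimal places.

8.1757

Per component, I: μ=2.125, E[X²]=11.1562; II: μ=2.4, E[X²]=7.776; III: μ=6.9, E[X²]=50.17.
E[X] = 0.2·2.125 + 0.41·2.4 + 0.39·6.9 = 4.1.
E[X²] = 0.2·11.1562 + 0.41·7.776 + 0.39·50.17 = 24.9857.
Var(X) = E[X²] − (E[X])² = 24.9857 − 16.81 = 8.17571.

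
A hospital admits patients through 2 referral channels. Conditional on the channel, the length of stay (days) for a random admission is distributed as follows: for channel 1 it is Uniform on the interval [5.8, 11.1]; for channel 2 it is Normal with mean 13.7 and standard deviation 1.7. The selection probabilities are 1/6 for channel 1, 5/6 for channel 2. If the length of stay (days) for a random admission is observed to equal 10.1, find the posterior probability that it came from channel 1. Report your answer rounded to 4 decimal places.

Likelihoods f(10.1 | ·): 1: 0.188679; 2: 0.0249276.
Posterior ∝ prior × likelihood. Numerator for 1: 0.166667·0.188679 = 0.0314465.
Normalizing constant: 0.166667·0.188679 + 0.833333·0.0249276 = 0.0522195.
P(1 | observation) = 0.0314465 / 0.0522195 = 0.602199.

0.6022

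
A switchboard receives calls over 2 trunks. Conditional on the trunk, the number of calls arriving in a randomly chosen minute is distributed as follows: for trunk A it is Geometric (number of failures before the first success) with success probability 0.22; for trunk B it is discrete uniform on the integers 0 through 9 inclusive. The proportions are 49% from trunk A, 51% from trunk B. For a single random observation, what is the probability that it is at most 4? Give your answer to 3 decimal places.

0.604

Conditional on each trunk, P(X ≤ 4): A: 0.711283; B: 0.5.
By total probability, P(X ≤ 4) = 0.49·0.711283 + 0.51·0.5 = 0.603528.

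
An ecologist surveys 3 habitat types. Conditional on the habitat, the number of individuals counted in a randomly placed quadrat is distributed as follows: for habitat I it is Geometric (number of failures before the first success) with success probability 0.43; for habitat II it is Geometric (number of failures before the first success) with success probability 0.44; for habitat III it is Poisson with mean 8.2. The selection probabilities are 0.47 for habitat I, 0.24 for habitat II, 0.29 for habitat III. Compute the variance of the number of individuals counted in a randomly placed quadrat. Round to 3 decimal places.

14.303

Per component, I: μ=1.32558, E[X²]=4.83991; II: μ=1.27273, E[X²]=4.5124; III: μ=8.2, E[X²]=75.44.
E[X] = 0.47·1.32558 + 0.24·1.27273 + 0.29·8.2 = 3.30648.
E[X²] = 0.47·4.83991 + 0.24·4.5124 + 0.29·75.44 = 25.2353.
Var(X) = E[X²] − (E[X])² = 25.2353 − 10.9328 = 14.3025.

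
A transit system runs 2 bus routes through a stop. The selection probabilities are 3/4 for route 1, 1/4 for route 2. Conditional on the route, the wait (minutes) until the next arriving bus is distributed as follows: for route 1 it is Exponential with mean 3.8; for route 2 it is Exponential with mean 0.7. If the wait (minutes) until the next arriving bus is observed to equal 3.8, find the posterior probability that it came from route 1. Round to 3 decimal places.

0.979

Likelihoods f(3.8 | ·): 1: 0.0968104; 2: 0.00627052.
Posterior ∝ prior × likelihood. Numerator for 1: 0.75·0.0968104 = 0.0726078.
Normalizing constant: 0.75·0.0968104 + 0.25·0.00627052 = 0.0741754.
P(1 | observation) = 0.0726078 / 0.0741754 = 0.978866.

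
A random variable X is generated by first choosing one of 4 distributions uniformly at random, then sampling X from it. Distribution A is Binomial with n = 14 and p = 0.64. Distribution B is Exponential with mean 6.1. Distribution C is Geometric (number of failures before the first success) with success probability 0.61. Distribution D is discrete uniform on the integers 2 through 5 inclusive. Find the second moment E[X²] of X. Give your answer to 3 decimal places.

For each component E[X²] = Var + (mean)², giving A: 83.5072; B: 74.42; C: 1.45687; D: 13.5.
Overall E[X²] = 0.25·83.5072 + 0.25·74.42 + 0.25·1.45687 + 0.25·13.5 = 43.221.

43.221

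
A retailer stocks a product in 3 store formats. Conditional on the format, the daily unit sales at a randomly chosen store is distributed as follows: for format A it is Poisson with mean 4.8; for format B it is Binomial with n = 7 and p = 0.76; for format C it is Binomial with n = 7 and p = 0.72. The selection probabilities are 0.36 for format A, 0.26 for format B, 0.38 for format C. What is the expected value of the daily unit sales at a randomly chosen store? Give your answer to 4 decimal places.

5.0264

Component means — A: 4.8; B: 5.32; C: 5.04.
E[X] = 0.36·4.8 + 0.26·5.32 + 0.38·5.04 = 5.0264.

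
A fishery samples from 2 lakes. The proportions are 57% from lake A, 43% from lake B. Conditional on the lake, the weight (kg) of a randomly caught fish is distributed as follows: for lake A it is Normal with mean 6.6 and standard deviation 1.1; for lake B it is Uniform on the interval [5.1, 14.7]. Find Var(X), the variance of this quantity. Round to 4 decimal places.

Per component, A: μ=6.6, E[X²]=44.77; B: μ=9.9, E[X²]=105.69.
E[X] = 0.57·6.6 + 0.43·9.9 = 8.019.
E[X²] = 0.57·44.77 + 0.43·105.69 = 70.9656.
Var(X) = E[X²] − (E[X])² = 70.9656 − 64.3044 = 6.66124.

6.6612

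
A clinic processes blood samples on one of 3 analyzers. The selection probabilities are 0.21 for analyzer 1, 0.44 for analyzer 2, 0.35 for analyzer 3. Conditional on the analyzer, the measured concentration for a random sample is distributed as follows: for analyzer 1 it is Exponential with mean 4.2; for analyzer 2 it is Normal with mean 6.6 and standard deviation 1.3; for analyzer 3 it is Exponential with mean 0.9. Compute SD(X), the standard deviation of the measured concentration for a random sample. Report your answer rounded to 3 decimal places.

3.327

Per component, 1: μ=4.2, E[X²]=35.28; 2: μ=6.6, E[X²]=45.25; 3: μ=0.9, E[X²]=1.62.
E[X] = 0.21·4.2 + 0.44·6.6 + 0.35·0.9 = 4.101.
E[X²] = 0.21·35.28 + 0.44·45.25 + 0.35·1.62 = 27.8858.
Var(X) = E[X²] − (E[X])² = 27.8858 − 16.8182 = 11.0676.
SD(X) = √11.0676 = 3.3268.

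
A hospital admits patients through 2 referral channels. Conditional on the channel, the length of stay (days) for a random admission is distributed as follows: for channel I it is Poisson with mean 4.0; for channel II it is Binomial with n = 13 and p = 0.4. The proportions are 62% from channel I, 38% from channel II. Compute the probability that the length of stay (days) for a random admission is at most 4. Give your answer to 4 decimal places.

Conditional on each channel, P(X ≤ 4): I: 0.628837; II: 0.353042.
By total probability, P(X ≤ 4) = 0.62·0.628837 + 0.38·0.353042 = 0.524035.

0.5240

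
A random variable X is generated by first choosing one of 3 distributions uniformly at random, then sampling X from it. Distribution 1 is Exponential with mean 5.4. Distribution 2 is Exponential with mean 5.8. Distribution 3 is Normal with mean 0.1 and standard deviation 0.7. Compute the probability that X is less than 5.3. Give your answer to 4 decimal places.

Conditional on each component, P(X < 5.3): 1: 0.625245; 2: 0.599; 3: 1.
By total probability, P(X < 5.3) = 0.333333·0.625245 + 0.333333·0.599 + 0.333333·1 = 0.741415.

0.7414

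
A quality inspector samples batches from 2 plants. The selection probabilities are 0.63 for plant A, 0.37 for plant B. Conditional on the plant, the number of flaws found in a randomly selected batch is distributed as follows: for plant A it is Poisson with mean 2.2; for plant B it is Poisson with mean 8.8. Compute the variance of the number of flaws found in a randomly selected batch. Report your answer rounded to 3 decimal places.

14.796

Per component, A: μ=2.2, E[X²]=7.04; B: μ=8.8, E[X²]=86.24.
E[X] = 0.63·2.2 + 0.37·8.8 = 4.642.
E[X²] = 0.63·7.04 + 0.37·86.24 = 36.344.
Var(X) = E[X²] − (E[X])² = 36.344 − 21.5482 = 14.7958.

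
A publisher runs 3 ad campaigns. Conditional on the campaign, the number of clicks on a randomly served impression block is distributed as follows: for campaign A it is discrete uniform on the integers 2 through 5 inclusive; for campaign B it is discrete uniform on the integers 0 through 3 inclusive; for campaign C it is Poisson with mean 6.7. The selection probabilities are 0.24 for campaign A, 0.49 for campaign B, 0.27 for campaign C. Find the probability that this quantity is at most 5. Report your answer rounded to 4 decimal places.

0.8220

Conditional on each campaign, P(X ≤ 5): A: 1; B: 1; C: 0.340649.
By total probability, P(X ≤ 5) = 0.24·1 + 0.49·1 + 0.27·0.340649 = 0.821975.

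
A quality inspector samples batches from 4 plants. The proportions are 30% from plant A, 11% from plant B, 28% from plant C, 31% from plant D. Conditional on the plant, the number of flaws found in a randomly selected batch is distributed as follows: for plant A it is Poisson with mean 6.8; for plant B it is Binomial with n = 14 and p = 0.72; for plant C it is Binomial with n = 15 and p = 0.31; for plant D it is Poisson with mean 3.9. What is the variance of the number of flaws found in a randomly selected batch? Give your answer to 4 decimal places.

Per component, A: μ=6.8, E[X²]=53.04; B: μ=10.08, E[X²]=104.429; C: μ=4.65, E[X²]=24.831; D: μ=3.9, E[X²]=19.11.
E[X] = 0.3·6.8 + 0.11·10.08 + 0.28·4.65 + 0.31·3.9 = 5.6598.
E[X²] = 0.3·53.04 + 0.11·104.429 + 0.28·24.831 + 0.31·19.11 = 40.2759.
Var(X) = E[X²] − (E[X])² = 40.2759 − 32.0333 = 8.24261.

8.2426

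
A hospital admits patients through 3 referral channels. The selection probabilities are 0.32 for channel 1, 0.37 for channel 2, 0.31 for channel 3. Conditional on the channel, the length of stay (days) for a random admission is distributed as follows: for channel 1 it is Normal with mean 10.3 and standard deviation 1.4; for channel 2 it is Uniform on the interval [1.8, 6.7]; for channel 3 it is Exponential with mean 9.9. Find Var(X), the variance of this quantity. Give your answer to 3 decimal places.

39.762

Per component, 1: μ=10.3, E[X²]=108.05; 2: μ=4.25, E[X²]=20.0633; 3: μ=9.9, E[X²]=196.02.
E[X] = 0.32·10.3 + 0.37·4.25 + 0.31·9.9 = 7.9375.
E[X²] = 0.32·108.05 + 0.37·20.0633 + 0.31·196.02 = 102.766.
Var(X) = E[X²] − (E[X])² = 102.766 − 63.0039 = 39.7617.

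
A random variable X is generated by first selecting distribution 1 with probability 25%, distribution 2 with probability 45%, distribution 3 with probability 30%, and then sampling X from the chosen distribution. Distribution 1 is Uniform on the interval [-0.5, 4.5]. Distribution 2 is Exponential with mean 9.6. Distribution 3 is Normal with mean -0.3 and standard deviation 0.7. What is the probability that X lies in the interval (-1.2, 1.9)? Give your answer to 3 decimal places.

0.471

Conditional on each component, P(-1.2 < X < 1.9): 1: 0.48; 2: 0.179562; 3: 0.899892.
By total probability, P(-1.2 < X < 1.9) = 0.25·0.48 + 0.45·0.179562 + 0.3·0.899892 = 0.47077.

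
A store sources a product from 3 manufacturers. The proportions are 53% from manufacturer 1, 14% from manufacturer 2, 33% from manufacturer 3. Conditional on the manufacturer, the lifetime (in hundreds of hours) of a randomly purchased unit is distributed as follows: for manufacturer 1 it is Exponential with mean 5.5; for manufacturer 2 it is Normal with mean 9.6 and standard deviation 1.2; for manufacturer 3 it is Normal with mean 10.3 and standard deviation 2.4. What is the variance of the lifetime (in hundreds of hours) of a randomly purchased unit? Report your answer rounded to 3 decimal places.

Per component, 1: μ=5.5, E[X²]=60.5; 2: μ=9.6, E[X²]=93.6; 3: μ=10.3, E[X²]=111.85.
E[X] = 0.53·5.5 + 0.14·9.6 + 0.33·10.3 = 7.658.
E[X²] = 0.53·60.5 + 0.14·93.6 + 0.33·111.85 = 82.0795.
Var(X) = E[X²] − (E[X])² = 82.0795 − 58.645 = 23.4345.

23.435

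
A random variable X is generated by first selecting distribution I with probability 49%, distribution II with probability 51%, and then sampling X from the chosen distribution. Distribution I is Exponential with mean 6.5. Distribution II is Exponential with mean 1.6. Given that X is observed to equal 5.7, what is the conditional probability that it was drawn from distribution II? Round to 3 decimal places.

Likelihoods f(5.7 | ·): I: 0.0640094; II: 0.0177299.
Posterior ∝ prior × likelihood. Numerator for II: 0.51·0.0177299 = 0.00904224.
Normalizing constant: 0.49·0.0640094 + 0.51·0.0177299 = 0.0404068.
P(II | observation) = 0.00904224 / 0.0404068 = 0.22378.

0.224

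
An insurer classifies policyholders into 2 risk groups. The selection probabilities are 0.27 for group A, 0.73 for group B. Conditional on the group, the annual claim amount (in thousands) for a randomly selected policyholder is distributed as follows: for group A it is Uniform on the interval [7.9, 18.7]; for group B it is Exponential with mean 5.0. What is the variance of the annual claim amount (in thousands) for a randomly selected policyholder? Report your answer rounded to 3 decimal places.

Per component, A: μ=13.3, E[X²]=186.61; B: μ=5, E[X²]=50.
E[X] = 0.27·13.3 + 0.73·5 = 7.241.
E[X²] = 0.27·186.61 + 0.73·50 = 86.8847.
Var(X) = E[X²] − (E[X])² = 86.8847 − 52.4321 = 34.4526.

34.453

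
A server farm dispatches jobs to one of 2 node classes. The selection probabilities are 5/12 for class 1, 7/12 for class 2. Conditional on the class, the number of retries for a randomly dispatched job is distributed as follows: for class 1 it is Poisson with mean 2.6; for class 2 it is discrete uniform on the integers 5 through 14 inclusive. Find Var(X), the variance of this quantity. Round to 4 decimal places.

Per component, 1: μ=2.6, E[X²]=9.36; 2: μ=9.5, E[X²]=98.5.
E[X] = 0.416667·2.6 + 0.583333·9.5 = 6.625.
E[X²] = 0.416667·9.36 + 0.583333·98.5 = 61.3583.
Var(X) = E[X²] − (E[X])² = 61.3583 − 43.8906 = 17.4677.

17.4677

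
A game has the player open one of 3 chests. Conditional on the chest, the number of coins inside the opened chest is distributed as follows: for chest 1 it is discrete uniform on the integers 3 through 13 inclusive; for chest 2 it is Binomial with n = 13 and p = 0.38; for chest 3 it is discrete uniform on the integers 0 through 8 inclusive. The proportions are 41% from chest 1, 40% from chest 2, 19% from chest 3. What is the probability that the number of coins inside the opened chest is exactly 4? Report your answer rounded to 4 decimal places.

Conditional on each chest, P(X = 4): 1: 0.0909091; 2: 0.201821; 3: 0.111111.
By total probability, P(X = 4) = 0.41·0.0909091 + 0.4·0.201821 + 0.19·0.111111 = 0.139112.

0.1391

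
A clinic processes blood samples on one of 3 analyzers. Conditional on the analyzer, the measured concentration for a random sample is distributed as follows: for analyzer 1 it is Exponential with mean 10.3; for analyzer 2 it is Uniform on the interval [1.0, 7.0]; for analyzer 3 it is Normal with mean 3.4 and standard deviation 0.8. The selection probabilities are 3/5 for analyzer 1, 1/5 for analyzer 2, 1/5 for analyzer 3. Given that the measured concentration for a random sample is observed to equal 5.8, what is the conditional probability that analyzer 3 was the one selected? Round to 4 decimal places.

0.0164

Likelihoods f(5.8 | ·): 1: 0.0552852; 2: 0.166667; 3: 0.00553981.
Posterior ∝ prior × likelihood. Numerator for 3: 0.2·0.00553981 = 0.00110796.
Normalizing constant: 0.6·0.0552852 + 0.2·0.166667 + 0.2·0.00553981 = 0.0676124.
P(3 | observation) = 0.00110796 / 0.0676124 = 0.016387.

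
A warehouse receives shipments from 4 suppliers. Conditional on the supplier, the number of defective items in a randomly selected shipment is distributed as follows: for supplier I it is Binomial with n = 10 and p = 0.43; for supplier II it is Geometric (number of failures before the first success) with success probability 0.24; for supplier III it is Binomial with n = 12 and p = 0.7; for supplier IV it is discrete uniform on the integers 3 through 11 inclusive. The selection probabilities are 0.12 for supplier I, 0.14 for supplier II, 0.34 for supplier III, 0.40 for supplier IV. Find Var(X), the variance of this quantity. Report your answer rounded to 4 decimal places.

9.1153

Per component, I: μ=4.3, E[X²]=20.941; II: μ=3.16667, E[X²]=23.2222; III: μ=8.4, E[X²]=73.08; IV: μ=7, E[X²]=55.6667.
E[X] = 0.12·4.3 + 0.14·3.16667 + 0.34·8.4 + 0.4·7 = 6.61533.
E[X²] = 0.12·20.941 + 0.14·23.2222 + 0.34·73.08 + 0.4·55.6667 = 52.8779.
Var(X) = E[X²] − (E[X])² = 52.8779 − 43.7626 = 9.11526.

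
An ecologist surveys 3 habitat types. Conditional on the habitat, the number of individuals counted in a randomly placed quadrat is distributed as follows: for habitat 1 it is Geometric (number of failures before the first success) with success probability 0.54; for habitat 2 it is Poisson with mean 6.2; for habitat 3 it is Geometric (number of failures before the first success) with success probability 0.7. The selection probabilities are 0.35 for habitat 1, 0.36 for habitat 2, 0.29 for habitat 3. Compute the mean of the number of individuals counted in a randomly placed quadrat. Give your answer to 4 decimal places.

2.6544

Component means — 1: 0.851852; 2: 6.2; 3: 0.428571.
E[X] = 0.35·0.851852 + 0.36·6.2 + 0.29·0.428571 = 2.65443.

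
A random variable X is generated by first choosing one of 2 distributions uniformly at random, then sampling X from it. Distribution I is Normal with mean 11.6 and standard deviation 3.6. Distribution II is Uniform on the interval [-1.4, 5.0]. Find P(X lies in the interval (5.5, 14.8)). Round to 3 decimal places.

Conditional on each component, P(5.5 < X < 14.8): I: 0.767878; II: 0.
By total probability, P(5.5 < X < 14.8) = 0.5·0.767878 + 0.5·0 = 0.383939.

0.384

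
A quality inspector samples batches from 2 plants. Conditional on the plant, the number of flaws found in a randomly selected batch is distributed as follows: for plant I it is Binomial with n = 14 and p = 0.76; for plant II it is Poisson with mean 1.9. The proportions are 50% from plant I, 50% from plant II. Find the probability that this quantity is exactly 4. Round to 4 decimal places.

0.0407

Conditional on each plant, P(X = 4): I: 0.000211739; II: 0.0812164.
By total probability, P(X = 4) = 0.5·0.000211739 + 0.5·0.0812164 = 0.0407141.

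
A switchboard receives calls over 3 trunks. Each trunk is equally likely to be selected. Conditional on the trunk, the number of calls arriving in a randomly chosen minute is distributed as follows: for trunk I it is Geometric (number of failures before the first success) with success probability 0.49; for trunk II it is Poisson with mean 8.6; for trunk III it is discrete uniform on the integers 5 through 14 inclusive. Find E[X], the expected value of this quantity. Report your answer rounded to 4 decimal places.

Component means — I: 1.04082; II: 8.6; III: 9.5.
E[X] = 0.333333·1.04082 + 0.333333·8.6 + 0.333333·9.5 = 6.38027.

6.3803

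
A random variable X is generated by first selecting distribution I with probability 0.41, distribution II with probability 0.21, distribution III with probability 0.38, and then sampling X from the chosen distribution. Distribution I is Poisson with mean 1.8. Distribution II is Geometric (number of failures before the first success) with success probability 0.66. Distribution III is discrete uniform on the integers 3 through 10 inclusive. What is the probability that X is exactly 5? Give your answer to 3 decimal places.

Conditional on each component, P(X = 5): I: 0.0260286; II: 0.00299874; III: 0.125.
By total probability, P(X = 5) = 0.41·0.0260286 + 0.21·0.00299874 + 0.38·0.125 = 0.0588015.

0.059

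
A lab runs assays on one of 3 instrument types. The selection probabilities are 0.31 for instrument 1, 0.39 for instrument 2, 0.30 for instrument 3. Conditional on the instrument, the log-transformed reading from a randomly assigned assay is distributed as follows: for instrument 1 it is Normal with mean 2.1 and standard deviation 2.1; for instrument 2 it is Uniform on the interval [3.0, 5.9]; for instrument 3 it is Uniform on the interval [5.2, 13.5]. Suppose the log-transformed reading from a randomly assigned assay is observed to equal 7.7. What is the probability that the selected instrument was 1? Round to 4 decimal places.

0.0445

Likelihoods f(7.7 | ·): 1: 0.00542666; 2: 0; 3: 0.120482.
Posterior ∝ prior × likelihood. Numerator for 1: 0.31·0.00542666 = 0.00168226.
Normalizing constant: 0.31·0.00542666 + 0.39·0 + 0.3·0.120482 = 0.0378268.
P(1 | observation) = 0.00168226 / 0.0378268 = 0.0444728.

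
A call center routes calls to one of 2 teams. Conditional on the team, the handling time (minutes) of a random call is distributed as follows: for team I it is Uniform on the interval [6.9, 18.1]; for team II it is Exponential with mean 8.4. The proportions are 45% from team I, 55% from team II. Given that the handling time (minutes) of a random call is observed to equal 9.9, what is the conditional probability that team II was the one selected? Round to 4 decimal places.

Likelihoods f(9.9 | ·): I: 0.0892857; II: 0.0366331.
Posterior ∝ prior × likelihood. Numerator for II: 0.55·0.0366331 = 0.0201482.
Normalizing constant: 0.45·0.0892857 + 0.55·0.0366331 = 0.0603268.
P(II | observation) = 0.0201482 / 0.0603268 = 0.333984.

0.3340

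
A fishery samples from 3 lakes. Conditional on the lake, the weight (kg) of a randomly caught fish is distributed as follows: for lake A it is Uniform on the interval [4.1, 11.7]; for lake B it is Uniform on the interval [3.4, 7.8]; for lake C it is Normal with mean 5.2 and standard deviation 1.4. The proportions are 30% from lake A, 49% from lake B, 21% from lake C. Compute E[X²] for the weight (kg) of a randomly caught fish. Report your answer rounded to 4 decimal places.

42.4139

For each component E[X²] = Var + (mean)², giving A: 67.2233; B: 32.9733; C: 29.
Overall E[X²] = 0.3·67.2233 + 0.49·32.9733 + 0.21·29 = 42.4139.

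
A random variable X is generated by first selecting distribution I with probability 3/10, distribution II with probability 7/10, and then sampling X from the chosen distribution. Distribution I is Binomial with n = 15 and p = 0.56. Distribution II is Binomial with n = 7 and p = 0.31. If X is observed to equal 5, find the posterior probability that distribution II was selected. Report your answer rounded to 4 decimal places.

Likelihoods P(X=5 | ·): I: 0.0449803; II: 0.0286237.
Posterior ∝ prior × likelihood. Numerator for II: 0.7·0.0286237 = 0.0200366.
Normalizing constant: 0.3·0.0449803 + 0.7·0.0286237 = 0.0335307.
P(II | observation) = 0.0200366 / 0.0335307 = 0.59756.

0.5976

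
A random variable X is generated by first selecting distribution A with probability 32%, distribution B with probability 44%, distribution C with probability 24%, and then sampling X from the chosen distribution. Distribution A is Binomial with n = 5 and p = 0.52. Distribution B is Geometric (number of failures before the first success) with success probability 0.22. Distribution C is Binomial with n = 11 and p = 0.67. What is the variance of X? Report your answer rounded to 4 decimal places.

11.4919

Per component, A: μ=2.6, E[X²]=8.008; B: μ=3.54545, E[X²]=28.686; C: μ=7.37, E[X²]=56.749.
E[X] = 0.32·2.6 + 0.44·3.54545 + 0.24·7.37 = 4.1608.
E[X²] = 0.32·8.008 + 0.44·28.686 + 0.24·56.749 = 28.8041.
Var(X) = E[X²] − (E[X])² = 28.8041 − 17.3123 = 11.4919.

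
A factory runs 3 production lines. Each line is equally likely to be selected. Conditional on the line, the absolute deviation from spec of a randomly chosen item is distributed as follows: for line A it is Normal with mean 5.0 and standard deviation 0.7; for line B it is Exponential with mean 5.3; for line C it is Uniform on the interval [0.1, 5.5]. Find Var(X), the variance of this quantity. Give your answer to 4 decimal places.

Per component, A: μ=5, E[X²]=25.49; B: μ=5.3, E[X²]=56.18; C: μ=2.8, E[X²]=10.27.
E[X] = 0.333333·5 + 0.333333·5.3 + 0.333333·2.8 = 4.36667.
E[X²] = 0.333333·25.49 + 0.333333·56.18 + 0.333333·10.27 = 30.6467.
Var(X) = E[X²] − (E[X])² = 30.6467 − 19.0678 = 11.5789.

11.5789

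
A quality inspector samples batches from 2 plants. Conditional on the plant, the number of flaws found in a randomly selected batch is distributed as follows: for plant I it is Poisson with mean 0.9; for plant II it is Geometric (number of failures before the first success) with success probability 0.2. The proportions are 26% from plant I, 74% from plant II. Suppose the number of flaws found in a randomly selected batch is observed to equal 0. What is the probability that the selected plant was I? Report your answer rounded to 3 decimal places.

Likelihoods P(X=0 | ·): I: 0.40657; II: 0.2.
Posterior ∝ prior × likelihood. Numerator for I: 0.26·0.40657 = 0.105708.
Normalizing constant: 0.26·0.40657 + 0.74·0.2 = 0.253708.
P(I | observation) = 0.105708 / 0.253708 = 0.416652.

0.417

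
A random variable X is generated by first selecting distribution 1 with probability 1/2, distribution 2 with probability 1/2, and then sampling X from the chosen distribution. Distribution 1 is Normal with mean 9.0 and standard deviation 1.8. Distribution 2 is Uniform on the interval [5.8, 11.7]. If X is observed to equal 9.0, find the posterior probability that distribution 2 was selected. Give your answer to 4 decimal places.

0.4333

Likelihoods f(9.0 | ·): 1: 0.221635; 2: 0.169492.
Posterior ∝ prior × likelihood. Numerator for 2: 0.5·0.169492 = 0.0847458.
Normalizing constant: 0.5·0.221635 + 0.5·0.169492 = 0.195563.
P(2 | observation) = 0.0847458 / 0.195563 = 0.433342.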